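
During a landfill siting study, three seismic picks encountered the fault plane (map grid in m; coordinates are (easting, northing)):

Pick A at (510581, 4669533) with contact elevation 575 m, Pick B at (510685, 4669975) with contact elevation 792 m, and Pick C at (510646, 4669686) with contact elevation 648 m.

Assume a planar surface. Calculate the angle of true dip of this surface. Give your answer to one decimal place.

Two edge vectors: Pick A→Pick B = (104, 442, 217), Pick A→Pick C = (65, 153, 73).
Normal n = (Pick A→Pick B) × (Pick A→Pick C) = (-935, 6513, -12818).
So ∂z/∂E = −n_x/n_z = −0.07294 and ∂z/∂N = −n_y/n_z = 0.50811.
Gradient magnitude |∇z| = √(a² + b²) = √(0.00532 + 0.25818) = 0.51332.
True dip = arctan(0.51332) = 27.2°, dipping toward S (azimuth ≈ 172°).

27.2°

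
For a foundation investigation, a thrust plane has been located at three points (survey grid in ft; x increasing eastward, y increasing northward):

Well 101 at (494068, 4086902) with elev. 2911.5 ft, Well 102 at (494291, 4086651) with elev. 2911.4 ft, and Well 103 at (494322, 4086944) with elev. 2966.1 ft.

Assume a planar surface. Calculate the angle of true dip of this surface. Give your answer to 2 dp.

Let the plane be z = a·x + b·y + c.
Well 102−Well 101: 223a − 251b = −0.1;  Well 103−Well 101: 254a + 42b = 54.6.
Solving gives a = 0.18737, b = 0.16687.
Gradient magnitude |∇z| = √(a² + b²) = √(0.03511 + 0.02784) = 0.25090.
True dip = arctan(0.25090) = 14.08°, dipping toward SW (azimuth ≈ 228°).

14.08°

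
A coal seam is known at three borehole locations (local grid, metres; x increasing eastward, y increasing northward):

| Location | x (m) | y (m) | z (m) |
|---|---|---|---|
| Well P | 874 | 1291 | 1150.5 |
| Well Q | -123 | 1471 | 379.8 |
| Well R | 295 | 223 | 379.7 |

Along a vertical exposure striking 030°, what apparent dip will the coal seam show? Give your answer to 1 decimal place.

33.0°

Two edge vectors: Well P→Well Q = (-997, 180, -770.7), Well P→Well R = (-579, -1068, -770.8).
Normal n = (Well P→Well Q) × (Well P→Well R) = (-961851.6, -322252.3, 1169016).
So ∂z/∂x = −n_x/n_z = 0.82279 and ∂z/∂y = −n_y/n_z = 0.27566.
Unit vector along 030° is (sin 30°, cos 30°) = (0.5000, 0.8660).
Slope in that direction = a·(0.5000) + b·(0.8660) = 0.65012.
Apparent dip = arctan|0.65012| = 33.0° (true dip is 40.9°, so apparent ≤ true as expected).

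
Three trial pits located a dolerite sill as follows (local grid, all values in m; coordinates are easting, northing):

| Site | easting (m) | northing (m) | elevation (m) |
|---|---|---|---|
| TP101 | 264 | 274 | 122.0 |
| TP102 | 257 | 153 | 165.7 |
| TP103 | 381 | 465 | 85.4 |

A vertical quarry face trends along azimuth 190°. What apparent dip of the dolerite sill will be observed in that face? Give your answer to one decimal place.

Two edge vectors: TP101→TP102 = (-7, -121, 43.7), TP101→TP103 = (117, 191, -36.6).
Normal n = (TP101→TP102) × (TP101→TP103) = (-3918.1, 4856.7, 12820).
So ∂z/∂easting = −n_x/n_z = 0.30562 and ∂z/∂northing = −n_y/n_z = −0.37884.
Unit vector along 190° is (sin 190°, cos 190°) = (-0.1736, -0.9848).
Slope in that direction = a·(-0.1736) + b·(-0.9848) = 0.32001.
Apparent dip = arctan|0.32001| = 17.7° (true dip is 26.0°, so apparent ≤ true as expected).

17.7°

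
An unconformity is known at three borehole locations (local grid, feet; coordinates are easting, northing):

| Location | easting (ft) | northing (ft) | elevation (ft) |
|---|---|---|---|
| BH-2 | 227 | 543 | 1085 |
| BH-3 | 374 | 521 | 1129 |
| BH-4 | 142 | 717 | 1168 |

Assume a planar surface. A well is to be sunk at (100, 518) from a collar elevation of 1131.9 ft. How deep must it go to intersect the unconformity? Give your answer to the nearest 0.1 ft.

Two edge vectors: BH-2→BH-3 = (147, -22, 44), BH-2→BH-4 = (-85, 174, 83).
Normal n = (BH-2→BH-3) × (BH-2→BH-4) = (-9482, -15941, 23708).
So ∂z/∂easting = −n_x/n_z = 0.39995 and ∂z/∂northing = −n_y/n_z = 0.67239.
Intercept c from BH-2: 1085 − 90.79 − 365.11 = 629.10.
At (100, 518): z_contact = 39.99 + 348.30 + 629.10 = 1017.40 ft.
Depth below ground = 1131.9 − 1017.40 = 114.5 ft.

114.5 ft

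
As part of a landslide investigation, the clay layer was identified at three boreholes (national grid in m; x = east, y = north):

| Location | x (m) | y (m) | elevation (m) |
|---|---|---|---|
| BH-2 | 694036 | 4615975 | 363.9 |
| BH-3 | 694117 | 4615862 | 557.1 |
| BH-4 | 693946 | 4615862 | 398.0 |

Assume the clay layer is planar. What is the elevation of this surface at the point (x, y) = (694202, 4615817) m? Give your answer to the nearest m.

683 m

Two edge vectors: BH-2→BH-3 = (81, -113, 193.2), BH-2→BH-4 = (-90, -113, 34.1).
Normal n = (BH-2→BH-3) × (BH-2→BH-4) = (17978.3, -20150.1, -19323).
So ∂z/∂x = −n_x/n_z = 0.93040936 and ∂z/∂y = −n_y/n_z = −1.04280391.
Intercept c from BH-2: 363.9 − 645737.59 + 4813556.79 = 4168183.10.
At (694202, 4615817): z = 645892.0 − 4813392.0 + 4168183.10 = 683.1 m.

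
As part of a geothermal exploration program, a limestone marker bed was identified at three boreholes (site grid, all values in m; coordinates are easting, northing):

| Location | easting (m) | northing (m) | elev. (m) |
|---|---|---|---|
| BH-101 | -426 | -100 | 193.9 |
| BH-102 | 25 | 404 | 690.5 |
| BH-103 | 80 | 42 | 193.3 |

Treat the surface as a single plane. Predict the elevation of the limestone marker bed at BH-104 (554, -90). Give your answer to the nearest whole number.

Let the plane be z = a·easting + b·northing + c.
BH-102−BH-101: 451a + 504b = 496.6;  BH-103−BH-101: 506a + 142b = −0.6.
Solving gives a = −0.37082, b = 1.31714.
Then c = 193.9 − a·-426 − b·-100 = 167.65.
At (554, -90): z = −205.4 − 118.5 + 167.65 = -156.3 m.

-156 m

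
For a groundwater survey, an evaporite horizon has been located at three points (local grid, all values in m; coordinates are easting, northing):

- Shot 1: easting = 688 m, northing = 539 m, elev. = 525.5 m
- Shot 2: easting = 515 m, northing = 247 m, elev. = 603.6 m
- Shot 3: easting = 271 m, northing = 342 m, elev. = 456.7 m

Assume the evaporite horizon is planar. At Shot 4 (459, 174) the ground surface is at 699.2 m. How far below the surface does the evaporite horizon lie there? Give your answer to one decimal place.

81.2 m

Two edge vectors: Shot 1→Shot 2 = (-173, -292, 78.1), Shot 1→Shot 3 = (-417, -197, -68.8).
Normal n = (Shot 1→Shot 2) × (Shot 1→Shot 3) = (35475.3, -44470.1, -87683).
So ∂z/∂easting = −n_x/n_z = 0.40459 and ∂z/∂northing = −n_y/n_z = −0.50717.
Intercept c from Shot 1: 525.5 − 278.36 + 273.36 = 520.51.
At (459, 174): z_contact = 185.70 − 88.25 + 520.51 = 617.97 m.
Depth below ground = 699.2 − 617.97 = 81.2 m.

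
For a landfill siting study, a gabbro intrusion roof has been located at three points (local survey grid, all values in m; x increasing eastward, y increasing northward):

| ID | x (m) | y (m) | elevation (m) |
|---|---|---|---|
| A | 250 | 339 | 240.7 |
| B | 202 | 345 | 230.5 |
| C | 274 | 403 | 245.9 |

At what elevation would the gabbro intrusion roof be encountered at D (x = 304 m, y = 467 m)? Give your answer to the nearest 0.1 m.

252.4 m

Two edge vectors: A→B = (-48, 6, -10.2), A→C = (24, 64, 5.2).
Normal n = (A→B) × (A→C) = (684, 4.8, -3216).
So ∂z/∂x = −n_x/n_z = 0.21269 and ∂z/∂y = −n_y/n_z = 0.00149.
Intercept c from A: 240.7 − 53.17 − 0.51 = 187.02.
At (304, 467): z = 64.7 + 0.7 + 187.02 = 252.4 m.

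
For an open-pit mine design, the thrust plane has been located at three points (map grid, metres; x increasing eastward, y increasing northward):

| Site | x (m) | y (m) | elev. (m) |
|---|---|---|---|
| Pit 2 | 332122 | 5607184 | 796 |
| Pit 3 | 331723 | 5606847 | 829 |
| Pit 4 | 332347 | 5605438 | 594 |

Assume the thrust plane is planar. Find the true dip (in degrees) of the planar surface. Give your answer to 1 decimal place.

Let the plane be z = a·x + b·y + c.
Pit 3−Pit 2: −399a − 337b = 33;  Pit 4−Pit 2: 225a − 1746b = −202.
Solving gives a = −0.16271, b = 0.09472.
Gradient magnitude |∇z| = √(a² + b²) = √(0.02648 + 0.00897) = 0.18828.
True dip = arctan(0.18828) = 10.7°, dipping toward ESE (azimuth ≈ 120°).

10.7°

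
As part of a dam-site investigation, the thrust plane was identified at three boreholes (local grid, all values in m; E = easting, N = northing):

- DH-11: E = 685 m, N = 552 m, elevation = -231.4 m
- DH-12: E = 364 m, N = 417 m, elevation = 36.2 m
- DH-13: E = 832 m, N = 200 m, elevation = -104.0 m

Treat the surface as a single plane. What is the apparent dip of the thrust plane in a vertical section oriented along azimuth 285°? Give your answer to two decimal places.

Let the plane be z = a·E + b·N + c.
DH-12−DH-11: −321a − 135b = 267.6;  DH-13−DH-11: 147a − 352b = 127.4.
Solving gives a = −0.57963, b = −0.60399.
Unit vector along 285° is (sin 285°, cos 285°) = (-0.9659, 0.2588).
Slope in that direction = a·(-0.9659) + b·(0.2588) = 0.40355.
Apparent dip = arctan|0.40355| = 21.98° (true dip is 39.9°, so apparent ≤ true as expected).

21.98°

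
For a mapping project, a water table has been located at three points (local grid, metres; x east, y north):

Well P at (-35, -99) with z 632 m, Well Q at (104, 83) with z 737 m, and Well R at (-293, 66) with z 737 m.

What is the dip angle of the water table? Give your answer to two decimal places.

30.84°

Two edge vectors: Well P→Well Q = (139, 182, 105), Well P→Well R = (-258, 165, 105).
Normal n = (Well P→Well Q) × (Well P→Well R) = (1785, -41685, 69891).
So ∂z/∂x = −n_x/n_z = −0.02554 and ∂z/∂y = −n_y/n_z = 0.59643.
Gradient magnitude |∇z| = √(a² + b²) = √(0.00065 + 0.35573) = 0.59698.
True dip = arctan(0.59698) = 30.84°, dipping toward S (azimuth ≈ 178°).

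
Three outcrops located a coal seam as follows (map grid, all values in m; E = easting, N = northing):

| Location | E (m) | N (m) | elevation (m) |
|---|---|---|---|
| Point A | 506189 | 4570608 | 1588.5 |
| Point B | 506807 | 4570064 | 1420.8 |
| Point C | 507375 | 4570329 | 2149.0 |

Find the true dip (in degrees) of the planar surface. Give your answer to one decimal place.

53.9°

Let the plane be z = a·E + b·N + c.
Point B−Point A: 618a − 544b = −167.7;  Point C−Point A: 1186a − 279b = 560.5.
Solving gives a = 0.74393, b = 1.15339.
Gradient magnitude |∇z| = √(a² + b²) = √(0.55343 + 1.33032) = 1.37250.
True dip = arctan(1.37250) = 53.9°, dipping toward SSW (azimuth ≈ 213°).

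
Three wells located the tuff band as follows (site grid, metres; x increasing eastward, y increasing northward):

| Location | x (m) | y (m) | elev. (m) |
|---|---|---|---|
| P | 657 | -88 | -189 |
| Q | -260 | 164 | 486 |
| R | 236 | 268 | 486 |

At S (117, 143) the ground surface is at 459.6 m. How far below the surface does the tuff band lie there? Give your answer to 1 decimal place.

Two edge vectors: P→Q = (-917, 252, 675), P→R = (-421, 356, 675).
Normal n = (P→Q) × (P→R) = (-70200, 334800, -220360).
So ∂z/∂x = −n_x/n_z = −0.31857 and ∂z/∂y = −n_y/n_z = 1.51933.
Intercept c from P: -189 + 209.30 + 133.70 = 154.00.
At (117, 143): z_contact = −37.27 + 217.26 + 154.00 = 333.99 m.
Depth below ground = 459.6 − 333.99 = 125.6 m.

125.6 m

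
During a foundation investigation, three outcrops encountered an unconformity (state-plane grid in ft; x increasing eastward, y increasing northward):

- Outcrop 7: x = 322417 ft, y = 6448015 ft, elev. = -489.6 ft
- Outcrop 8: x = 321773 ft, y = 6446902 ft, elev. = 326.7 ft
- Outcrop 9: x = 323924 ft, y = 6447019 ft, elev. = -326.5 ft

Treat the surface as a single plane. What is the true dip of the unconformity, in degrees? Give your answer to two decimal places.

32.50°

Let the plane be z = a·x + b·y + c.
Outcrop 8−Outcrop 7: −644a − 1113b = 816.3;  Outcrop 9−Outcrop 7: 1507a − 996b = 163.1.
Solving gives a = −0.27235, b = −0.57584.
Gradient magnitude |∇z| = √(a² + b²) = √(0.07418 + 0.33159) = 0.63700.
True dip = arctan(0.63700) = 32.50°, dipping toward NNE (azimuth ≈ 025°).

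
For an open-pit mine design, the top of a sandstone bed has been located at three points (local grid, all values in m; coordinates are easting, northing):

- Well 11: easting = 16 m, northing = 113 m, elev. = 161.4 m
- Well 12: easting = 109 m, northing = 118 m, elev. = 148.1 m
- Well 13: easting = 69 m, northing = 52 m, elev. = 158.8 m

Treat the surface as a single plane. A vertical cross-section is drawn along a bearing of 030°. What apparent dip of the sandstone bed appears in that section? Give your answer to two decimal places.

7.80°

Two edge vectors: Well 11→Well 12 = (93, 5, -13.3), Well 11→Well 13 = (53, -61, -2.6).
Normal n = (Well 11→Well 12) × (Well 11→Well 13) = (-824.3, -463.1, -5938).
So ∂z/∂easting = −n_x/n_z = −0.13882 and ∂z/∂northing = −n_y/n_z = −0.07799.
Unit vector along 030° is (sin 30°, cos 30°) = (0.5000, 0.8660).
Slope in that direction = a·(0.5000) + b·(0.8660) = −0.13695.
Apparent dip = arctan|0.13695| = 7.80° (true dip is 9.0°, so apparent ≤ true as expected).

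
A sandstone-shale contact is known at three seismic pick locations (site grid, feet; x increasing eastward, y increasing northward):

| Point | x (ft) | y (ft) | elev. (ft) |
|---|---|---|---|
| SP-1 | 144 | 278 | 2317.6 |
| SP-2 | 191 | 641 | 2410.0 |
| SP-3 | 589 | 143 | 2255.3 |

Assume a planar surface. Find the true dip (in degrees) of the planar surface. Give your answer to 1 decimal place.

15.1°

Two edge vectors: SP-1→SP-2 = (47, 363, 92.4), SP-1→SP-3 = (445, -135, -62.3).
Normal n = (SP-1→SP-2) × (SP-1→SP-3) = (-10140.9, 44046.1, -167880).
So ∂z/∂x = −n_x/n_z = −0.06041 and ∂z/∂y = −n_y/n_z = 0.26237.
Gradient magnitude |∇z| = √(a² + b²) = √(0.00365 + 0.06884) = 0.26923.
True dip = arctan(0.26923) = 15.1°, dipping toward SSE (azimuth ≈ 167°).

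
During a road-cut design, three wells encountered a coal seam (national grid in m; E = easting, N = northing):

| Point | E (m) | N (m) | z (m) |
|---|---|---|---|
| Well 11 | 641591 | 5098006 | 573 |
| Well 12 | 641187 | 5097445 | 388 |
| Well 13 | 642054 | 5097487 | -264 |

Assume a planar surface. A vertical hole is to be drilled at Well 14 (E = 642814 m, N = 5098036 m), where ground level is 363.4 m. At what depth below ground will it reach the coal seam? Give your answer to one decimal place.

736.5 m

Let the plane be z = a·E + b·N + c.
Well 12−Well 11: −404a − 561b = −185;  Well 13−Well 11: 463a − 519b = −837.
Solving gives a = −0.795753900, b = 0.902824555.
Then c = 573 − a·641591 − b·5098006 = −4091483.46.
At (642814, 5098036): z_contact = −511521.75 + 4602632.09 − 4091483.46 = -373.12 m.
Depth below ground = 363.4 − (-373.12) = 736.5 m.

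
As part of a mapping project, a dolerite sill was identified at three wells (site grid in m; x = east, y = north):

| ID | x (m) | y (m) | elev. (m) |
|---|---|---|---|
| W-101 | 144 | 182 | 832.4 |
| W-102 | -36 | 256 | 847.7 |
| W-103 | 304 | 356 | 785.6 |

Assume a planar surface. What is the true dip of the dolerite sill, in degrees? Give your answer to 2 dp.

11.21°

Let the plane be z = a·x + b·y + c.
W-102−W-101: −180a + 74b = 15.3;  W-103−W-101: 160a + 174b = −46.8.
Solving gives a = −0.14192, b = −0.13846.
Gradient magnitude |∇z| = √(a² + b²) = √(0.02014 + 0.01917) = 0.19828.
True dip = arctan(0.19828) = 11.21°, dipping toward NE (azimuth ≈ 046°).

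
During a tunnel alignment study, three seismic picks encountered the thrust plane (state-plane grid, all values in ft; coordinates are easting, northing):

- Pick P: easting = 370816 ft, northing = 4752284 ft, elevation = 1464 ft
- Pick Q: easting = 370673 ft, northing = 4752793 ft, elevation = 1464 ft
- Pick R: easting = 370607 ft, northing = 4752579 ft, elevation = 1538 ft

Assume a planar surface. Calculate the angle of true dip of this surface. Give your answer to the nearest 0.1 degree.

31.4°

Let the plane be z = a·easting + b·northing + c.
Pick Q−Pick P: −143a + 509b = 0;  Pick R−Pick P: −209a + 295b = 74.
Solving gives a = −0.58673, b = −0.16484.
Gradient magnitude |∇z| = √(a² + b²) = √(0.34426 + 0.02717) = 0.60945.
True dip = arctan(0.60945) = 31.4°, dipping toward ENE (azimuth ≈ 074°).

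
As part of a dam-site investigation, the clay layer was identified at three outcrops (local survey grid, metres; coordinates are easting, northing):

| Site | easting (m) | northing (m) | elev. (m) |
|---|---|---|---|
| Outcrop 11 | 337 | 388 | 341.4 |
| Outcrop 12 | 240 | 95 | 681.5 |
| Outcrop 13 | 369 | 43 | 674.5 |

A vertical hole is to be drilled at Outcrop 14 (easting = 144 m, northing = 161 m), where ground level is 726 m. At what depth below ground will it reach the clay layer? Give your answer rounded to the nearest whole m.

Let the plane be z = a·easting + b·northing + c.
Outcrop 12−Outcrop 11: −97a − 293b = 340.1;  Outcrop 13−Outcrop 11: 32a − 345b = 333.1.
Solving gives a = −0.46068, b = −1.00824.
Then c = 341.4 − a·337 − b·388 = 887.85.
At (144, 161): z_contact = −66.3 − 162.3 + 887.85 = 659.2 m.
Depth below ground = 726 − 659.2 = 67 m.

67 m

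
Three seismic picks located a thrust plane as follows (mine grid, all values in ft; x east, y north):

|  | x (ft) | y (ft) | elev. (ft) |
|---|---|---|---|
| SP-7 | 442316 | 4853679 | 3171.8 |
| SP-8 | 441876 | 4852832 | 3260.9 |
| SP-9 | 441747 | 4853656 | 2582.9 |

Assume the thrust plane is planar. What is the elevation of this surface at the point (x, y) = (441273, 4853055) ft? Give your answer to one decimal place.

Let the plane be z = a·x + b·y + c.
SP-8−SP-7: −440a − 847b = 89.1;  SP-9−SP-7: −569a − 23b = −588.9.
Solving gives a = 1.061515865, b = −0.656631618.
Then c = 3171.8 − a·442316 − b·4853679 = 2720725.44.
At (441273, 4853055): z = 468418.3 − 3186669.4 + 2720725.44 = 2474.4 ft.

2474.4 ft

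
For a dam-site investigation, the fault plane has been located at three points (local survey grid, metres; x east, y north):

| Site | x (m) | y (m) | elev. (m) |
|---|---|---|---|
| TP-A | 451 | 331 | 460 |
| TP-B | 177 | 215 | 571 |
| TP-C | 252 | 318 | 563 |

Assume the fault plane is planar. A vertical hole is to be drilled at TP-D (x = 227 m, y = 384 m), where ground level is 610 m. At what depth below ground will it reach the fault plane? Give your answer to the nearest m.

13 m

Two edge vectors: TP-A→TP-B = (-274, -116, 111), TP-A→TP-C = (-199, -13, 103).
Normal n = (TP-A→TP-B) × (TP-A→TP-C) = (-10505, 6133, -19522).
So ∂z/∂x = −n_x/n_z = −0.53811 and ∂z/∂y = −n_y/n_z = 0.31416.
Intercept c from TP-A: 460 + 242.69 − 103.99 = 598.70.
At (227, 384): z_contact = −122.2 + 120.6 + 598.70 = 597.2 m.
Depth below ground = 610 − 597.2 = 13 m.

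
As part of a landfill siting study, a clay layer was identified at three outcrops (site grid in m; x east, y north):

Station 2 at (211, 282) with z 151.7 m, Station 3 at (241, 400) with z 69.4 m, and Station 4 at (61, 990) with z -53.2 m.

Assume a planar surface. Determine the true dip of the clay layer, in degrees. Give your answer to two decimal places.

44.88°

Two edge vectors: Station 2→Station 3 = (30, 118, -82.3), Station 2→Station 4 = (-150, 708, -204.9).
Normal n = (Station 2→Station 3) × (Station 2→Station 4) = (34090.2, 18492, 38940).
So ∂z/∂x = −n_x/n_z = −0.87545 and ∂z/∂y = −n_y/n_z = −0.47488.
Gradient magnitude |∇z| = √(a² + b²) = √(0.76642 + 0.22552) = 0.99596.
True dip = arctan(0.99596) = 44.88°, dipping toward ENE (azimuth ≈ 062°).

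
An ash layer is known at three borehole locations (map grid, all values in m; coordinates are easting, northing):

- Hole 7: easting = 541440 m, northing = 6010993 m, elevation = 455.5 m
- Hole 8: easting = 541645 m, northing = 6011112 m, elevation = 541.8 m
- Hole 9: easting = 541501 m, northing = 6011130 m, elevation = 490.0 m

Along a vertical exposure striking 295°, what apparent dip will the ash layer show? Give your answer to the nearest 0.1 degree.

16.7°

Two edge vectors: Hole 7→Hole 8 = (205, 119, 86.3), Hole 7→Hole 9 = (61, 137, 34.5).
Normal n = (Hole 7→Hole 8) × (Hole 7→Hole 9) = (-7717.6, -1808.2, 20826).
So ∂z/∂easting = −n_x/n_z = 0.37058 and ∂z/∂northing = −n_y/n_z = 0.08682.
Unit vector along 295° is (sin 295°, cos 295°) = (-0.9063, 0.4226).
Slope in that direction = a·(-0.9063) + b·(0.4226) = −0.29916.
Apparent dip = arctan|0.29916| = 16.7° (true dip is 20.8°, so apparent ≤ true as expected).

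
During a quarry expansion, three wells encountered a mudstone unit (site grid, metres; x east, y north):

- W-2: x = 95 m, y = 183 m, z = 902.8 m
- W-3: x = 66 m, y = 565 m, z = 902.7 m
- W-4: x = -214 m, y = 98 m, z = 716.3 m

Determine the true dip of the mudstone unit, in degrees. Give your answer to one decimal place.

30.7°

Two edge vectors: W-2→W-3 = (-29, 382, -0.1), W-2→W-4 = (-309, -85, -186.5).
Normal n = (W-2→W-3) × (W-2→W-4) = (-71251.5, -5377.6, 120503).
So ∂z/∂x = −n_x/n_z = 0.59128 and ∂z/∂y = −n_y/n_z = 0.04463.
Gradient magnitude |∇z| = √(a² + b²) = √(0.34962 + 0.00199) = 0.59297.
True dip = arctan(0.59297) = 30.7°, dipping toward W (azimuth ≈ 266°).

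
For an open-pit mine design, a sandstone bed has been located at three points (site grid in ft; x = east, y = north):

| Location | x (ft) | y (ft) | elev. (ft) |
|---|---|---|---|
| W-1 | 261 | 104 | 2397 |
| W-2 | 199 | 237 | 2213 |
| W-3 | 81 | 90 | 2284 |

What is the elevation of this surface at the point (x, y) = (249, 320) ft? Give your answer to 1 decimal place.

Let the plane be z = a·x + b·y + c.
W-2−W-1: −62a + 133b = −184;  W-3−W-1: −180a − 14b = −113.
Solving gives a = 0.70965, b = −1.05264.
Then c = 2397 − a·261 − b·104 = 2321.26.
At (249, 320): z = 176.7 − 336.8 + 2321.26 = 2161.1 ft.

2161.1 ft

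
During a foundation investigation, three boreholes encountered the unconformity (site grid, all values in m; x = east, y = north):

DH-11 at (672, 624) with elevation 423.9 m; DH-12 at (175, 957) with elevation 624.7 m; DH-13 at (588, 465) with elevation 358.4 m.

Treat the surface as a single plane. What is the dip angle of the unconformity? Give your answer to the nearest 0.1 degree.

25.2°

Let the plane be z = a·x + b·y + c.
DH-12−DH-11: −497a + 333b = 200.8;  DH-13−DH-11: −84a − 159b = −65.5.
Solving gives a = −0.09454, b = 0.46190.
Gradient magnitude |∇z| = √(a² + b²) = √(0.00894 + 0.21335) = 0.47147.
True dip = arctan(0.47147) = 25.2°, dipping toward SSE (azimuth ≈ 168°).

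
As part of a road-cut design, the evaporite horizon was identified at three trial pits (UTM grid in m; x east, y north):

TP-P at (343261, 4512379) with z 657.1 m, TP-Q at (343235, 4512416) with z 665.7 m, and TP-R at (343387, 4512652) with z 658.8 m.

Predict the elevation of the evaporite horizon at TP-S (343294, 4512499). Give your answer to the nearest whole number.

Two edge vectors: TP-P→TP-Q = (-26, 37, 8.6), TP-P→TP-R = (126, 273, 1.7).
Normal n = (TP-P→TP-Q) × (TP-P→TP-R) = (-2284.9, 1127.8, -11760).
So ∂z/∂x = −n_x/n_z = −0.19429422 and ∂z/∂y = −n_y/n_z = 0.09590136.
Intercept c from TP-P: 657.1 + 66693.63 − 432743.29 = −365392.56.
At (343294, 4512499): z = −66700.0 + 432754.8 − 365392.56 = 662.2 m.

662 m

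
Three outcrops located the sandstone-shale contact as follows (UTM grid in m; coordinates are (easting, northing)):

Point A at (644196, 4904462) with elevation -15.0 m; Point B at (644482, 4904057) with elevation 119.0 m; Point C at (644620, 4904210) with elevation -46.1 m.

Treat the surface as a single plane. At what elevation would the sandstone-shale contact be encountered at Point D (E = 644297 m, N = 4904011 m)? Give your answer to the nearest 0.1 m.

Two edge vectors: Point A→Point B = (286, -405, 134), Point A→Point C = (424, -252, -31.1).
Normal n = (Point A→Point B) × (Point A→Point C) = (46363.5, 65710.6, 99648).
So ∂z/∂E = −n_x/n_z = −0.465272760 and ∂z/∂N = −n_y/n_z = −0.659427184.
Intercept c from Point A: -15 + 299726.85 + 3234135.56 = 3533847.42.
At (644297, 4904011): z = −299773.8 − 3233838.2 + 3533847.42 = 235.4 m.

235.4 m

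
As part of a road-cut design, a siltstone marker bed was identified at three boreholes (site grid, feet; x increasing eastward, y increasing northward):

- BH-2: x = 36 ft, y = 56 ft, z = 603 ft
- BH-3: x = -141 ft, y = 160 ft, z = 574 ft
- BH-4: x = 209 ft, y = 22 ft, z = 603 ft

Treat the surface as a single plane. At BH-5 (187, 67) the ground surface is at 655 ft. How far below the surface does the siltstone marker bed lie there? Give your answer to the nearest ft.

Let the plane be z = a·x + b·y + c.
BH-3−BH-2: −177a + 104b = −29;  BH-4−BH-2: 173a − 34b = 0.
Solving gives a = −0.08235, b = −0.41899.
Then c = 603 − a·36 − b·56 = 629.43.
At (187, 67): z_contact = −15.4 − 28.1 + 629.43 = 586.0 ft.
Depth below ground = 655 − 586.0 = 69 ft.

69 ft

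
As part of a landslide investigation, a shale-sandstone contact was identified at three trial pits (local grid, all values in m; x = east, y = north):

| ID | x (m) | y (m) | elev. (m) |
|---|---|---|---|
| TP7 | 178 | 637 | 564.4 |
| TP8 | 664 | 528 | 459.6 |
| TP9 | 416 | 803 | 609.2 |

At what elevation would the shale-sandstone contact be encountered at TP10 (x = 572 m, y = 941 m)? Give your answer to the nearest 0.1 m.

Let the plane be z = a·x + b·y + c.
TP8−TP7: 486a − 109b = −104.8;  TP9−TP7: 238a + 166b = 44.8.
Solving gives a = −0.11737, b = 0.43815.
Then c = 564.4 − a·178 − b·637 = 306.19.
At (572, 941): z = −67.1 + 412.3 + 306.19 = 651.4 m.

651.4 m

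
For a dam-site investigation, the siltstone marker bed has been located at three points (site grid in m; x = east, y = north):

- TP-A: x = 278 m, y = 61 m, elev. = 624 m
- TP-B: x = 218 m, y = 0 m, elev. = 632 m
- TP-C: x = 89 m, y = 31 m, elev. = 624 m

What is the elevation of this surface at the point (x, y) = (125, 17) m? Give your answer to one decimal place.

627.1 m

Let the plane be z = a·x + b·y + c.
TP-B−TP-A: −60a − 61b = 8;  TP-C−TP-A: −189a − 30b = 0.
Solving gives a = 0.02467, b = −0.15541.
Then c = 624 − a·278 − b·61 = 626.62.
At (125, 17): z = 3.1 − 2.6 + 626.62 = 627.1 m.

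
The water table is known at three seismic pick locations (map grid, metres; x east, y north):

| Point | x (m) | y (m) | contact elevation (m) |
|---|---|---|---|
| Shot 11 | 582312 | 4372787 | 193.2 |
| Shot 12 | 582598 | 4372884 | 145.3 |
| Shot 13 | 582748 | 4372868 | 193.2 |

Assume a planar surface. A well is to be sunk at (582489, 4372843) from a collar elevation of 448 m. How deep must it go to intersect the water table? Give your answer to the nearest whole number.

Let the plane be z = a·x + b·y + c.
Shot 12−Shot 11: 286a + 97b = −47.9;  Shot 13−Shot 11: 436a + 81b = 0.
Solving gives a = 0.20285998, b = −1.09193768.
Then c = 193.2 − a·582312 − b·4372787 = 4656876.28.
At (582489, 4372843): z_contact = 118163.7 − 4774872.0 + 4656876.28 = 168.0 m.
Depth below ground = 448 − 168.0 = 280 m.

280 m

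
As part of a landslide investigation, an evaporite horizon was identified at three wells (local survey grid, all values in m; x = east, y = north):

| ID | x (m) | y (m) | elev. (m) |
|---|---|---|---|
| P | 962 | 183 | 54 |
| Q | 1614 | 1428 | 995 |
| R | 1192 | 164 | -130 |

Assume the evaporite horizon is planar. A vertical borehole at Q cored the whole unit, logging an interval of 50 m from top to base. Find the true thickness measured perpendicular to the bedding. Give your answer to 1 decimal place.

30.1 m

Let the plane be z = a·x + b·y + c.
Q−P: 652a + 1245b = 941;  R−P: 230a − 19b = −184.
Solving gives a = −0.70698, b = 1.12606.
|∇z| = √(a²+b²) = 1.32960, so dip δ = arctan(1.32960) = 53.05°.
True thickness = vertical thickness × cos δ = 50 × cos 53.05° = 30.1 m.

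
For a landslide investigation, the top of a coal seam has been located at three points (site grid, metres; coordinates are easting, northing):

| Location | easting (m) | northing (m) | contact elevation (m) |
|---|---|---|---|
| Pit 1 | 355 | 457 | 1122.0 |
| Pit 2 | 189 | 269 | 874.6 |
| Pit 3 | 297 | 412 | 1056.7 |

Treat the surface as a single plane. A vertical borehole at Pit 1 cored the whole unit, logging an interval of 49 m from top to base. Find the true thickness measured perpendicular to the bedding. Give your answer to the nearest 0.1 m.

33.4 m

Two edge vectors: Pit 1→Pit 2 = (-166, -188, -247.4), Pit 1→Pit 3 = (-58, -45, -65.3).
Normal n = (Pit 1→Pit 2) × (Pit 1→Pit 3) = (1143.4, 3509.4, -3434).
So ∂z/∂easting = −n_x/n_z = 0.33296 and ∂z/∂northing = −n_y/n_z = 1.02196.
|∇z| = √(a²+b²) = 1.07483, so dip δ = arctan(1.07483) = 47.07°.
True thickness = vertical thickness × cos δ = 49 × cos 47.07° = 33.4 m.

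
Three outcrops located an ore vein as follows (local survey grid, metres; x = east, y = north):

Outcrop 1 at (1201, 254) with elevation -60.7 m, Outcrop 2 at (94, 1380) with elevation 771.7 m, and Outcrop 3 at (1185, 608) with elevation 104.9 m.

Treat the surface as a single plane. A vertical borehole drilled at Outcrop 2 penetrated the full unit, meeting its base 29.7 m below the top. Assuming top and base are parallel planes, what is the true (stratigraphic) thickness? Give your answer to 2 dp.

26.14 m

Let the plane be z = a·x + b·y + c.
Outcrop 2−Outcrop 1: −1107a + 1126b = 832.4;  Outcrop 3−Outcrop 1: −16a + 354b = 165.6.
Solving gives a = −0.28942, b = 0.45472.
|∇z| = √(a²+b²) = 0.53901, so dip δ = arctan(0.53901) = 28.33°.
True thickness = vertical thickness × cos δ = 29.7 × cos 28.33° = 26.14 m.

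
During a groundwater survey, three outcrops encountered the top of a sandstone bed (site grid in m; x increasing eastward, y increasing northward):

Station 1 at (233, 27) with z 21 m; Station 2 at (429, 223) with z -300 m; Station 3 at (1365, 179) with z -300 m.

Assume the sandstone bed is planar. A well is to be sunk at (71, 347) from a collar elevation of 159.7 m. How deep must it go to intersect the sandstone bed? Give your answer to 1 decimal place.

Let the plane be z = a·x + b·y + c.
Station 2−Station 1: 196a + 196b = −321;  Station 3−Station 1: 1132a + 152b = −321.
Solving gives a = −0.073532, b = −1.564223.
Then c = 21 − a·233 − b·27 = 80.37.
At (71, 347): z_contact = −5.22 − 542.79 + 80.37 = -467.64 m.
Depth below ground = 159.7 − (-467.64) = 627.3 m.

627.3 m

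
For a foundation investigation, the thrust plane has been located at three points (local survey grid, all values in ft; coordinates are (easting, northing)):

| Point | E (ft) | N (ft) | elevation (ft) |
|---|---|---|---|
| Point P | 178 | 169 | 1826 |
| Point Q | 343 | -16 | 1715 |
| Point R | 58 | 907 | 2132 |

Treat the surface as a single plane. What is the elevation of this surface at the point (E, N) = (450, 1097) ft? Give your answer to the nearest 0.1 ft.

2103.3 ft

Two edge vectors: Point P→Point Q = (165, -185, -111), Point P→Point R = (-120, 738, 306).
Normal n = (Point P→Point Q) × (Point P→Point R) = (25308, -37170, 99570).
So ∂z/∂E = −n_x/n_z = −0.254173 and ∂z/∂N = −n_y/n_z = 0.373305.
Intercept c from Point P: 1826 + 45.24 − 63.09 = 1808.15.
At (450, 1097): z = −114.4 + 409.5 + 1808.15 = 2103.3 ft.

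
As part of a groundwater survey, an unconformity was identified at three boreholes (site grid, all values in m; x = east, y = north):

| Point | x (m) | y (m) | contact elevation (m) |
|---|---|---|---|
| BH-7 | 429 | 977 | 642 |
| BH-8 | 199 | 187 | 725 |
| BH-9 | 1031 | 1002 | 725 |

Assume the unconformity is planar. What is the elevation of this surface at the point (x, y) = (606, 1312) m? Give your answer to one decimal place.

Let the plane be z = a·x + b·y + c.
BH-8−BH-7: −230a − 790b = 83;  BH-9−BH-7: 602a + 25b = 83.
Solving gives a = 0.143978, b = −0.146981.
Then c = 642 − a·429 − b·977 = 723.83.
At (606, 1312): z = 87.3 − 192.8 + 723.83 = 618.2 m.

618.2 m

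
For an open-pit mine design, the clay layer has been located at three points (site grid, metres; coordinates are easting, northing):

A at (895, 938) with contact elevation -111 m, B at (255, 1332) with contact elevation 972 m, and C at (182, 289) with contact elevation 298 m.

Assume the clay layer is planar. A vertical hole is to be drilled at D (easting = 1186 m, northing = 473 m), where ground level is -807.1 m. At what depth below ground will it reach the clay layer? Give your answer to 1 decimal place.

5.9 m

Let the plane be z = a·easting + b·northing + c.
B−A: −640a + 394b = 1083;  C−A: −713a − 649b = 409.
Solving gives a = −1.240895, b = 0.733064.
Then c = -111 − a·895 − b·938 = 311.99.
At (1186, 473): z_contact = −1471.70 + 346.74 + 311.99 = -812.98 m.
Depth below ground = -807.1 − (-812.98) = 5.9 m.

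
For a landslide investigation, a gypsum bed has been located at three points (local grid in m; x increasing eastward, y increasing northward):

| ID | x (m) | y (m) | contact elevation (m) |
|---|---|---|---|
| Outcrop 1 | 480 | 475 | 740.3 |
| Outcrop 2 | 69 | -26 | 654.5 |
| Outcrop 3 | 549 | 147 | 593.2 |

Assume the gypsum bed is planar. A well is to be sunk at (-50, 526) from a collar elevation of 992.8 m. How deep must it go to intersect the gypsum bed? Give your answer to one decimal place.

90.0 m

Two edge vectors: Outcrop 1→Outcrop 2 = (-411, -501, -85.8), Outcrop 1→Outcrop 3 = (69, -328, -147.1).
Normal n = (Outcrop 1→Outcrop 2) × (Outcrop 1→Outcrop 3) = (45554.7, -66378.3, 169377).
So ∂z/∂x = −n_x/n_z = −0.26895 and ∂z/∂y = −n_y/n_z = 0.39190.
Intercept c from Outcrop 1: 740.3 + 129.10 − 186.15 = 683.25.
At (-50, 526): z_contact = 13.45 + 206.14 + 683.25 = 902.83 m.
Depth below ground = 992.8 − 902.83 = 90.0 m.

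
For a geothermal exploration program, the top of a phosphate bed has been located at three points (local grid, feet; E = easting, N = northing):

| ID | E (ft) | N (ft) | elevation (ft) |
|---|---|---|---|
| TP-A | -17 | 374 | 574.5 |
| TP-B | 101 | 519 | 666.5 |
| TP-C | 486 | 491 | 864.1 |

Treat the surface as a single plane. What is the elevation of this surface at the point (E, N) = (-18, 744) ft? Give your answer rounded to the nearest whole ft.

650 ft

Two edge vectors: TP-A→TP-B = (118, 145, 92), TP-A→TP-C = (503, 117, 289.6).
Normal n = (TP-A→TP-B) × (TP-A→TP-C) = (31228, 12103.2, -59129).
So ∂z/∂E = −n_x/n_z = 0.52813 and ∂z/∂N = −n_y/n_z = 0.20469.
Intercept c from TP-A: 574.5 + 8.98 − 76.55 = 506.92.
At (-18, 744): z = −9.5 + 152.3 + 506.92 = 649.7 ft.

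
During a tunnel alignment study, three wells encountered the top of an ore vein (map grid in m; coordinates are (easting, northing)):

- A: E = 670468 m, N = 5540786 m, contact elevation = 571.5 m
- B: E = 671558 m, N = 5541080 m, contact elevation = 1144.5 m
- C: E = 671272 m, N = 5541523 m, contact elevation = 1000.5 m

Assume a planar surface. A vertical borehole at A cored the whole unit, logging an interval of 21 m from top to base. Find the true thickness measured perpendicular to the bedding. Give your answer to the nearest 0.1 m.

Two edge vectors: A→B = (1090, 294, 573), A→C = (804, 737, 429).
Normal n = (A→B) × (A→C) = (-296175, -6918, 566954).
So ∂z/∂E = −n_x/n_z = 0.52240 and ∂z/∂N = −n_y/n_z = 0.01220.
|∇z| = √(a²+b²) = 0.52254, so dip δ = arctan(0.52254) = 27.59°.
True thickness = vertical thickness × cos δ = 21 × cos 27.59° = 18.6 m.

18.6 m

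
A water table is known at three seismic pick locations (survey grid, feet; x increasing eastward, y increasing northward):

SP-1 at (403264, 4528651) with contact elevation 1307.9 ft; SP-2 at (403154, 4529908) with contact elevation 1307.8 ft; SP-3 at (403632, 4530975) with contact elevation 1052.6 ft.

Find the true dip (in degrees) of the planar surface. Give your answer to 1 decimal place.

Let the plane be z = a·x + b·y + c.
SP-2−SP-1: −110a + 1257b = −0.1;  SP-3−SP-1: 368a + 2324b = −255.3.
Solving gives a = −0.44649, b = −0.03915.
Gradient magnitude |∇z| = √(a² + b²) = √(0.19936 + 0.00153) = 0.44821.
True dip = arctan(0.44821) = 24.1°, dipping toward E (azimuth ≈ 085°).

24.1°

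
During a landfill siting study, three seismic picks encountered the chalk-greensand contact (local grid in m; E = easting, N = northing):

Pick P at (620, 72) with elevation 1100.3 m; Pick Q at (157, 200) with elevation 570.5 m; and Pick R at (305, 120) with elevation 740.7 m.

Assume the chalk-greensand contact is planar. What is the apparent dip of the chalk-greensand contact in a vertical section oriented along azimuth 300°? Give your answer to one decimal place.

Let the plane be z = a·E + b·N + c.
Pick Q−Pick P: −463a + 128b = −529.8;  Pick R−Pick P: −315a + 48b = −359.6.
Solving gives a = 1.13828, b = −0.02167.
Unit vector along 300° is (sin 300°, cos 300°) = (-0.8660, 0.5000).
Slope in that direction = a·(-0.8660) + b·(0.5000) = −0.99662.
Apparent dip = arctan|0.99662| = 44.9° (true dip is 48.7°, so apparent ≤ true as expected).

44.9°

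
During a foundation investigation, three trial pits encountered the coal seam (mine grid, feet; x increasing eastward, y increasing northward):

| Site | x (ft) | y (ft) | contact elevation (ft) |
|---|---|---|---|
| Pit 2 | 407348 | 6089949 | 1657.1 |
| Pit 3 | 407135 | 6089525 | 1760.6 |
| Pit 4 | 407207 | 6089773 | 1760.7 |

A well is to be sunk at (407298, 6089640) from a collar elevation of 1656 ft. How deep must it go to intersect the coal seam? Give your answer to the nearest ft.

Let the plane be z = a·x + b·y + c.
Pit 3−Pit 2: −213a − 424b = 103.5;  Pit 4−Pit 2: −141a − 176b = 103.6.
Solving gives a = −1.15313958, b = 0.33518568.
Then c = 1657.1 − a·407348 − b·6089949 = −1569877.52.
At (407298, 6089640): z_contact = −469671.4 + 2041160.1 − 1569877.52 = 1611.2 ft.
Depth below ground = 1656 − 1611.2 = 45 ft.

45 ft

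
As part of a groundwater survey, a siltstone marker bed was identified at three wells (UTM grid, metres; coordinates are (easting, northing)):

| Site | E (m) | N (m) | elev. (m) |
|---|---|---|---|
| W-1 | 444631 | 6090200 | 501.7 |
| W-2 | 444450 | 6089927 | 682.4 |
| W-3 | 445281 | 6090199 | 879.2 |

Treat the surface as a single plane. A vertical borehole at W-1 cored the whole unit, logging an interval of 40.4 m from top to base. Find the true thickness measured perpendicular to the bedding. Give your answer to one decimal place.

25.9 m

Two edge vectors: W-1→W-2 = (-181, -273, 180.7), W-1→W-3 = (650, -1, 377.5).
Normal n = (W-1→W-2) × (W-1→W-3) = (-102876.8, 185782.5, 177631).
So ∂z/∂E = −n_x/n_z = 0.57916 and ∂z/∂N = −n_y/n_z = −1.04589.
|∇z| = √(a²+b²) = 1.19554, so dip δ = arctan(1.19554) = 50.09°.
True thickness = vertical thickness × cos δ = 40.4 × cos 50.09° = 25.9 m.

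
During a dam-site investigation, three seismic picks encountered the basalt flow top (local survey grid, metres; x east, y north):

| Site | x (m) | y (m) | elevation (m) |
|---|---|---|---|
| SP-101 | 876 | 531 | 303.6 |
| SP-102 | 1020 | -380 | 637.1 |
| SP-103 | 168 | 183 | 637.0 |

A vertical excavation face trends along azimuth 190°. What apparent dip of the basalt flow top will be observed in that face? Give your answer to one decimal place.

24.2°

Two edge vectors: SP-101→SP-102 = (144, -911, 333.5), SP-101→SP-103 = (-708, -348, 333.4).
Normal n = (SP-101→SP-102) × (SP-101→SP-103) = (-187669.4, -284127.6, -695100).
So ∂z/∂x = −n_x/n_z = −0.26999 and ∂z/∂y = −n_y/n_z = −0.40876.
Unit vector along 190° is (sin 190°, cos 190°) = (-0.1736, -0.9848).
Slope in that direction = a·(-0.1736) + b·(-0.9848) = 0.44943.
Apparent dip = arctan|0.44943| = 24.2° (true dip is 26.1°, so apparent ≤ true as expected).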